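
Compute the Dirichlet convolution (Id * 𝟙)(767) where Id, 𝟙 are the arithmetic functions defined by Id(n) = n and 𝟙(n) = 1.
(Id * 𝟙)(767) = 840

Divisors of 767: [1, 13, 59, 767]. For each d | 767:
  d = 1: Id(1) · 𝟙(767/1) = 1 · 1 = 1
  d = 13: Id(13) · 𝟙(767/13) = 13 · 1 = 13
  d = 59: Id(59) · 𝟙(767/59) = 59 · 1 = 59
  d = 767: Id(767) · 𝟙(767/767) = 767 · 1 = 767
Summing: (Id * 𝟙)(767) = 1 + 13 + 59 + 767 = 840.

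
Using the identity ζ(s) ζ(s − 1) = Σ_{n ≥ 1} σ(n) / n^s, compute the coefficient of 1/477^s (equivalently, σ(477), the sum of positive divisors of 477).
σ(477) = 702

In the product (Σ m^0/m^s)(Σ k / k^s) = Σ (Σ_{d | n} d) / n^s, the coefficient of 1/n^s is σ(n) = Σ_{d | n} d. For n = 477, divisors are [1, 3, 9, 53, 159, 477]; summing: σ(477) = 702.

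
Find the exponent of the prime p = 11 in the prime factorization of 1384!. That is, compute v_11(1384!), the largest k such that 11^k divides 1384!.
v_11(1384!) = 137

Legendre's formula: v_p(n!) = Σ_{k ≥ 1} ⌊n / p^k⌋. For p = 11, n = 1384, the terms are:
  ⌊1384/11^1⌋ = ⌊1384/11⌋ = 125
  ⌊1384/11^2⌋ = ⌊1384/121⌋ = 11
  ⌊1384/11^3⌋ = ⌊1384/1331⌋ = 1
(the next term ⌊1384/11^4⌋ = 0, terminating the sum). Summing: v_11(1384!) = 125 + 11 + 1 = 137.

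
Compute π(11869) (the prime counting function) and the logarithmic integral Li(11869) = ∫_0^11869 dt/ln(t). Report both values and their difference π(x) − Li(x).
π(11869) = 1423;  Li(11869) ≈ 1447.14;  π(x) − Li(x) ≈ -24.14.

Direct count of primes ≤ 11869 gives π(11869) = 1423. Numerical evaluation of the logarithmic integral gives Li(11869) ≈ 1447.14. The difference π(x) − Li(x) ≈ -24.14 is typically negative for small/moderate x (Li(x) overestimates), though Littlewood's theorem shows this sign changes infinitely often.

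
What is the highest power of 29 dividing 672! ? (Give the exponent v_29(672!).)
v_29(672!) = 23

Legendre's formula: v_p(n!) = Σ_{k ≥ 1} ⌊n / p^k⌋. For p = 29, n = 672, the terms are:
  ⌊672/29^1⌋ = ⌊672/29⌋ = 23
(the next term ⌊672/29^2⌋ = 0, terminating the sum). Summing: v_29(672!) = 23 = 23.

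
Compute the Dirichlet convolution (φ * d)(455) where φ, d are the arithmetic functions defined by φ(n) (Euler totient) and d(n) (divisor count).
(φ * d)(455) = 672

Divisors of 455: [1, 5, 7, 13, 35, 65, 91, 455]. For each d | 455:
  d = 1: φ(1) · d(455/1) = 1 · 8 = 8
  d = 5: φ(5) · d(455/5) = 4 · 4 = 16
  d = 7: φ(7) · d(455/7) = 6 · 4 = 24
  d = 13: φ(13) · d(455/13) = 12 · 4 = 48
  d = 35: φ(35) · d(455/35) = 24 · 2 = 48
  d = 65: φ(65) · d(455/65) = 48 · 2 = 96
  d = 91: φ(91) · d(455/91) = 72 · 2 = 144
  d = 455: φ(455) · d(455/455) = 288 · 1 = 288
Summing: (φ * d)(455) = 8 + 16 + 24 + 48 + 48 + 96 + 144 + 288 = 672.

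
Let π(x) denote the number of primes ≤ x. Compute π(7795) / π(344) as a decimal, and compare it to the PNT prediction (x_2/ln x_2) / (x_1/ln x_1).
π(7795)/π(344) = 987/68 ≈ 14.5147;  PNT prediction ≈ 14.7690.

π(344) = 68 and π(7795) = 987, so π(7795)/π(344) ≈ 14.5147. The PNT-predicted ratio is (7795/ln(7795)) / (344/ln(344)) ≈ 14.7690. The two agree to within a few percent, as expected.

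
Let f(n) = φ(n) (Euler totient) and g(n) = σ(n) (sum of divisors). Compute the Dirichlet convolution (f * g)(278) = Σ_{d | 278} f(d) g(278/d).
(φ * σ)(278) = 1112

Divisors of 278: [1, 2, 139, 278]. For each d | 278:
  d = 1: φ(1) · σ(278/1) = 1 · 420 = 420
  d = 2: φ(2) · σ(278/2) = 1 · 140 = 140
  d = 139: φ(139) · σ(278/139) = 138 · 3 = 414
  d = 278: φ(278) · σ(278/278) = 138 · 1 = 138
Summing: (φ * σ)(278) = 420 + 140 + 414 + 138 = 1112.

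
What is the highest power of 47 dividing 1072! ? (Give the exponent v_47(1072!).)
v_47(1072!) = 22

Legendre's formula: v_p(n!) = Σ_{k ≥ 1} ⌊n / p^k⌋. For p = 47, n = 1072, the terms are:
  ⌊1072/47^1⌋ = ⌊1072/47⌋ = 22
(the next term ⌊1072/47^2⌋ = 0, terminating the sum). Summing: v_47(1072!) = 22 = 22.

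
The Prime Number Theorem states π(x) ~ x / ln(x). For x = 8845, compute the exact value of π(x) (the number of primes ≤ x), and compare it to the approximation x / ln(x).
π(8845) = 1102;  x/ln(x) ≈ 973.30;  relative error ≈ 11.68%.

Directly count primes up to 8845: π(8845) = 1102. The PNT approximation gives 8845/ln(8845) ≈ 8845/9.08761 ≈ 973.30. Relative error (π(x) − x/ln(x)) / π(x) ≈ 11.68%; the approximation is known to undercount slightly (Li(x) is a better estimate).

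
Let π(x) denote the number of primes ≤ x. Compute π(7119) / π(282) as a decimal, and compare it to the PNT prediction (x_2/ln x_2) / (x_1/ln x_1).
π(7119)/π(282) = 911/60 ≈ 15.1833;  PNT prediction ≈ 16.0563.

π(282) = 60 and π(7119) = 911, so π(7119)/π(282) ≈ 15.1833. The PNT-predicted ratio is (7119/ln(7119)) / (282/ln(282)) ≈ 16.0563. The two agree to within a few percent, as expected.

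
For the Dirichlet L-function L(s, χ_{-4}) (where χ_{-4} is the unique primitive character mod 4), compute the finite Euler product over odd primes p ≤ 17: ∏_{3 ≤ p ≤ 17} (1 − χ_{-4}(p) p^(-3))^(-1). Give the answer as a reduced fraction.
∏ = 87995602569875/90796952813568

The odd primes p ≤ 17 are [3, 5, 7, 11, 13, 17]. For each, χ(p) = 1 if p ≡ 1 mod 4, χ(p) = −1 if p ≡ 3 mod 4. Taking (1 − χ(p)/p^3)^(-1) = p^3/(p^3 − χ(p)): (1 − (-1)/3^3)^(-1) · (1 − (1)/5^3)^(-1) · (1 − (-1)/7^3)^(-1) · (1 − (-1)/11^3)^(-1) · (1 − (1)/13^3)^(-1) · (1 − (1)/17^3)^(-1) = 87995602569875/90796952813568.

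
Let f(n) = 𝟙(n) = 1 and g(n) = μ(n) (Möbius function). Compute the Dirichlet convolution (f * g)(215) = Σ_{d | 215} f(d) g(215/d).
(𝟙 * μ)(215) = 0

Divisors of 215: [1, 5, 43, 215]. For each d | 215:
  d = 1: 𝟙(1) · μ(215/1) = 1 · 1 = 1
  d = 5: 𝟙(5) · μ(215/5) = 1 · -1 = -1
  d = 43: 𝟙(43) · μ(215/43) = 1 · -1 = -1
  d = 215: 𝟙(215) · μ(215/215) = 1 · 1 = 1
Summing: (𝟙 * μ)(215) = 1 + -1 + -1 + 1 = 0.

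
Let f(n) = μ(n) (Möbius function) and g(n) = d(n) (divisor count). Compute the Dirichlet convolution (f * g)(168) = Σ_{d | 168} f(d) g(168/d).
(μ * d)(168) = 1

Divisors of 168: [1, 2, 3, 4, 6, 7, 8, 12, 14, 21, 24, 28, 42, 56, 84, 168]. For each d | 168:
  d = 1: μ(1) · d(168/1) = 1 · 16 = 16
  d = 2: μ(2) · d(168/2) = -1 · 12 = -12
  d = 3: μ(3) · d(168/3) = -1 · 8 = -8
  d = 4: μ(4) · d(168/4) = 0 · 8 = 0
  d = 6: μ(6) · d(168/6) = 1 · 6 = 6
  d = 7: μ(7) · d(168/7) = -1 · 8 = -8
  d = 8: μ(8) · d(168/8) = 0 · 4 = 0
  d = 12: μ(12) · d(168/12) = 0 · 4 = 0
  d = 14: μ(14) · d(168/14) = 1 · 6 = 6
  d = 21: μ(21) · d(168/21) = 1 · 4 = 4
  d = 24: μ(24) · d(168/24) = 0 · 2 = 0
  d = 28: μ(28) · d(168/28) = 0 · 4 = 0
  d = 42: μ(42) · d(168/42) = -1 · 3 = -3
  d = 56: μ(56) · d(168/56) = 0 · 2 = 0
  d = 84: μ(84) · d(168/84) = 0 · 2 = 0
  d = 168: μ(168) · d(168/168) = 0 · 1 = 0
Summing: (μ * d)(168) = 16 + -12 + -8 + 0 + 6 + -8 + 0 + 0 + 6 + 4 + 0 + 0 + -3 + 0 + 0 + 0 = 1.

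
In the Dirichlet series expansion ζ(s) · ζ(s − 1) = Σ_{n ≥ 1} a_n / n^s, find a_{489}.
σ(489) = 656

In the product (Σ m^0/m^s)(Σ k / k^s) = Σ (Σ_{d | n} d) / n^s, the coefficient of 1/n^s is σ(n) = Σ_{d | n} d. For n = 489, divisors are [1, 3, 163, 489]; summing: σ(489) = 656.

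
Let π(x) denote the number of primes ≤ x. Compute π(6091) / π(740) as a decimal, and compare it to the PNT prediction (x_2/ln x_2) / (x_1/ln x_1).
π(6091)/π(740) = 795/131 ≈ 6.0687;  PNT prediction ≈ 6.2401.

π(740) = 131 and π(6091) = 795, so π(6091)/π(740) ≈ 6.0687. The PNT-predicted ratio is (6091/ln(6091)) / (740/ln(740)) ≈ 6.2401. The two agree to within a few percent, as expected.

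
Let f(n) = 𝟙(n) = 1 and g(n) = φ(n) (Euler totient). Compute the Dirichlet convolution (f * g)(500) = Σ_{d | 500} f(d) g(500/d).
(𝟙 * φ)(500) = 500

Divisors of 500: [1, 2, 4, 5, 10, 20, 25, 50, 100, 125, 250, 500]. For each d | 500:
  d = 1: 𝟙(1) · φ(500/1) = 1 · 200 = 200
  d = 2: 𝟙(2) · φ(500/2) = 1 · 100 = 100
  d = 4: 𝟙(4) · φ(500/4) = 1 · 100 = 100
  d = 5: 𝟙(5) · φ(500/5) = 1 · 40 = 40
  d = 10: 𝟙(10) · φ(500/10) = 1 · 20 = 20
  d = 20: 𝟙(20) · φ(500/20) = 1 · 20 = 20
  d = 25: 𝟙(25) · φ(500/25) = 1 · 8 = 8
  d = 50: 𝟙(50) · φ(500/50) = 1 · 4 = 4
  d = 100: 𝟙(100) · φ(500/100) = 1 · 4 = 4
  d = 125: 𝟙(125) · φ(500/125) = 1 · 2 = 2
  d = 250: 𝟙(250) · φ(500/250) = 1 · 1 = 1
  d = 500: 𝟙(500) · φ(500/500) = 1 · 1 = 1
Summing: (𝟙 * φ)(500) = 200 + 100 + 100 + 40 + 20 + 20 + 8 + 4 + 4 + 2 + 1 + 1 = 500.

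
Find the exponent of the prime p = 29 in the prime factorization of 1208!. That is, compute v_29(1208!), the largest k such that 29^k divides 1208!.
v_29(1208!) = 42

Legendre's formula: v_p(n!) = Σ_{k ≥ 1} ⌊n / p^k⌋. For p = 29, n = 1208, the terms are:
  ⌊1208/29^1⌋ = ⌊1208/29⌋ = 41
  ⌊1208/29^2⌋ = ⌊1208/841⌋ = 1
(the next term ⌊1208/29^3⌋ = 0, terminating the sum). Summing: v_29(1208!) = 41 + 1 = 42.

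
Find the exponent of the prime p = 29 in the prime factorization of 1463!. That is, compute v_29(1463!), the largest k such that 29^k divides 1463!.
v_29(1463!) = 51

Legendre's formula: v_p(n!) = Σ_{k ≥ 1} ⌊n / p^k⌋. For p = 29, n = 1463, the terms are:
  ⌊1463/29^1⌋ = ⌊1463/29⌋ = 50
  ⌊1463/29^2⌋ = ⌊1463/841⌋ = 1
(the next term ⌊1463/29^3⌋ = 0, terminating the sum). Summing: v_29(1463!) = 50 + 1 = 51.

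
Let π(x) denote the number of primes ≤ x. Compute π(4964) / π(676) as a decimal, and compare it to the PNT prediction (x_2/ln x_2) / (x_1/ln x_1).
π(4964)/π(676) = 663/122 ≈ 5.4344;  PNT prediction ≈ 5.6228.

π(676) = 122 and π(4964) = 663, so π(4964)/π(676) ≈ 5.4344. The PNT-predicted ratio is (4964/ln(4964)) / (676/ln(676)) ≈ 5.6228. The two agree to within a few percent, as expected.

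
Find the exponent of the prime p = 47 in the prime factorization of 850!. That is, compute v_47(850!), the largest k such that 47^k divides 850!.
v_47(850!) = 18

Legendre's formula: v_p(n!) = Σ_{k ≥ 1} ⌊n / p^k⌋. For p = 47, n = 850, the terms are:
  ⌊850/47^1⌋ = ⌊850/47⌋ = 18
(the next term ⌊850/47^2⌋ = 0, terminating the sum). Summing: v_47(850!) = 18 = 18.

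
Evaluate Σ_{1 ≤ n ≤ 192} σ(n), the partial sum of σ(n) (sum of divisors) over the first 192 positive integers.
Σ_{n ≤ 192} σ(n) = 30490

Compute σ(n) for each 1 ≤ n ≤ 192: σ(1) = 1, σ(2) = 3, σ(3) = 4, σ(4) = 7, σ(5) = 6, σ(6) = 12, σ(7) = 8, σ(8) = 15, σ(9) = 13, σ(10) = 18, σ(11) = 12, σ(12) = 28, σ(13) = 14, σ(14) = 24, σ(15) = 24, σ(16) = 31, σ(17) = 18, σ(18) = 39, σ(19) = 20, σ(20) = 42, σ(21) = 32, σ(22) = 36, σ(23) = 24, σ(24) = 60, σ(25) = 31, σ(26) = 42, σ(27) = 40, σ(28) = 56, σ(29) = 30, σ(30) = 72, σ(31) = 32, σ(32) = 63, σ(33) = 48, σ(34) = 54, σ(35) = 48, σ(36) = 91, σ(37) = 38, σ(38) = 60, σ(39) = 56, σ(40) = 90, σ(41) = 42, σ(42) = 96, σ(43) = 44, σ(44) = 84, σ(45) = 78, σ(46) = 72, σ(47) = 48, σ(48) = 124, σ(49) = 57, σ(50) = 93, σ(51) = 72, σ(52) = 98, σ(53) = 54, σ(54) = 120, σ(55) = 72, σ(56) = 120, σ(57) = 80, σ(58) = 90, σ(59) = 60, σ(60) = 168, σ(61) = 62, σ(62) = 96, σ(63) = 104, σ(64) = 127, σ(65) = 84, σ(66) = 144, σ(67) = 68, σ(68) = 126, σ(69) = 96, σ(70) = 144, σ(71) = 72, σ(72) = 195, σ(73) = 74, σ(74) = 114, σ(75) = 124, σ(76) = 140, σ(77) = 96, σ(78) = 168, σ(79) = 80, σ(80) = 186, σ(81) = 121, σ(82) = 126, σ(83) = 84, σ(84) = 224, σ(85) = 108, σ(86) = 132, σ(87) = 120, σ(88) = 180, σ(89) = 90, σ(90) = 234, σ(91) = 112, σ(92) = 168, σ(93) = 128, σ(94) = 144, σ(95) = 120, σ(96) = 252, σ(97) = 98, σ(98) = 171, σ(99) = 156, σ(100) = 217, σ(101) = 102, σ(102) = 216, σ(103) = 104, σ(104) = 210, σ(105) = 192, σ(106) = 162, σ(107) = 108, σ(108) = 280, σ(109) = 110, σ(110) = 216, σ(111) = 152, σ(112) = 248, σ(113) = 114, σ(114) = 240, σ(115) = 144, σ(116) = 210, σ(117) = 182, σ(118) = 180, σ(119) = 144, σ(120) = 360, σ(121) = 133, σ(122) = 186, σ(123) = 168, σ(124) = 224, σ(125) = 156, σ(126) = 312, σ(127) = 128, σ(128) = 255, σ(129) = 176, σ(130) = 252, σ(131) = 132, σ(132) = 336, σ(133) = 160, σ(134) = 204, σ(135) = 240, σ(136) = 270, σ(137) = 138, σ(138) = 288, σ(139) = 140, σ(140) = 336, σ(141) = 192, σ(142) = 216, σ(143) = 168, σ(144) = 403, σ(145) = 180, σ(146) = 222, σ(147) = 228, σ(148) = 266, σ(149) = 150, σ(150) = 372, σ(151) = 152, σ(152) = 300, σ(153) = 234, σ(154) = 288, σ(155) = 192, σ(156) = 392, σ(157) = 158, σ(158) = 240, σ(159) = 216, σ(160) = 378, σ(161) = 192, σ(162) = 363, σ(163) = 164, σ(164) = 294, σ(165) = 288, σ(166) = 252, σ(167) = 168, σ(168) = 480, σ(169) = 183, σ(170) = 324, σ(171) = 260, σ(172) = 308, σ(173) = 174, σ(174) = 360, σ(175) = 248, σ(176) = 372, σ(177) = 240, σ(178) = 270, σ(179) = 180, σ(180) = 546, σ(181) = 182, σ(182) = 336, σ(183) = 248, σ(184) = 360, σ(185) = 228, σ(186) = 384, σ(187) = 216, σ(188) = 336, σ(189) = 320, σ(190) = 360, σ(191) = 192, σ(192) = 508. Summing all 192 values: 30490. (Average order: Σ_{n ≤ x} σ(n) ~ (π²/12) x². For x = 192, (π²/12)·192² ≈ 30319.42.)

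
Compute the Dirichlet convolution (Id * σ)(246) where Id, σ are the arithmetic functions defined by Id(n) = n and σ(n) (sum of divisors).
(Id * σ)(246) = 2905

Divisors of 246: [1, 2, 3, 6, 41, 82, 123, 246]. For each d | 246:
  d = 1: Id(1) · σ(246/1) = 1 · 504 = 504
  d = 2: Id(2) · σ(246/2) = 2 · 168 = 336
  d = 3: Id(3) · σ(246/3) = 3 · 126 = 378
  d = 6: Id(6) · σ(246/6) = 6 · 42 = 252
  d = 41: Id(41) · σ(246/41) = 41 · 12 = 492
  d = 82: Id(82) · σ(246/82) = 82 · 4 = 328
  d = 123: Id(123) · σ(246/123) = 123 · 3 = 369
  d = 246: Id(246) · σ(246/246) = 246 · 1 = 246
Summing: (Id * σ)(246) = 504 + 336 + 378 + 252 + 492 + 328 + 369 + 246 = 2905.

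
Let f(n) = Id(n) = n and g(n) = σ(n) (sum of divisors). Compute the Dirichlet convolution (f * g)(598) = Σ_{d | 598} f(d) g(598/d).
(Id * σ)(598) = 6345

Divisors of 598: [1, 2, 13, 23, 26, 46, 299, 598]. For each d | 598:
  d = 1: Id(1) · σ(598/1) = 1 · 1008 = 1008
  d = 2: Id(2) · σ(598/2) = 2 · 336 = 672
  d = 13: Id(13) · σ(598/13) = 13 · 72 = 936
  d = 23: Id(23) · σ(598/23) = 23 · 42 = 966
  d = 26: Id(26) · σ(598/26) = 26 · 24 = 624
  d = 46: Id(46) · σ(598/46) = 46 · 14 = 644
  d = 299: Id(299) · σ(598/299) = 299 · 3 = 897
  d = 598: Id(598) · σ(598/598) = 598 · 1 = 598
Summing: (Id * σ)(598) = 1008 + 672 + 936 + 966 + 624 + 644 + 897 + 598 = 6345.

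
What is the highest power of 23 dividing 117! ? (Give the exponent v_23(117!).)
v_23(117!) = 5

Legendre's formula: v_p(n!) = Σ_{k ≥ 1} ⌊n / p^k⌋. For p = 23, n = 117, the terms are:
  ⌊117/23^1⌋ = ⌊117/23⌋ = 5
(the next term ⌊117/23^2⌋ = 0, terminating the sum). Summing: v_23(117!) = 5 = 5.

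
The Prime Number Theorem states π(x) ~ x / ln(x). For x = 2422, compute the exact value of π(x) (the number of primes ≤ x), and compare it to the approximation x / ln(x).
π(2422) = 359;  x/ln(x) ≈ 310.82;  relative error ≈ 13.42%.

Directly count primes up to 2422: π(2422) = 359. The PNT approximation gives 2422/ln(2422) ≈ 2422/7.79235 ≈ 310.82. Relative error (π(x) − x/ln(x)) / π(x) ≈ 13.42%; the approximation is known to undercount slightly (Li(x) is a better estimate).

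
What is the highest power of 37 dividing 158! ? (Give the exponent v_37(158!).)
v_37(158!) = 4

Legendre's formula: v_p(n!) = Σ_{k ≥ 1} ⌊n / p^k⌋. For p = 37, n = 158, the terms are:
  ⌊158/37^1⌋ = ⌊158/37⌋ = 4
(the next term ⌊158/37^2⌋ = 0, terminating the sum). Summing: v_37(158!) = 4 = 4.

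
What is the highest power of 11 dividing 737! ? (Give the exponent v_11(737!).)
v_11(737!) = 73

Legendre's formula: v_p(n!) = Σ_{k ≥ 1} ⌊n / p^k⌋. For p = 11, n = 737, the terms are:
  ⌊737/11^1⌋ = ⌊737/11⌋ = 67
  ⌊737/11^2⌋ = ⌊737/121⌋ = 6
(the next term ⌊737/11^3⌋ = 0, terminating the sum). Summing: v_11(737!) = 67 + 6 = 73.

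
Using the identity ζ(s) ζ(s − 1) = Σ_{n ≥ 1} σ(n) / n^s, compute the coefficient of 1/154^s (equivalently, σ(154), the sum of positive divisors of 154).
σ(154) = 288

In the product (Σ m^0/m^s)(Σ k / k^s) = Σ (Σ_{d | n} d) / n^s, the coefficient of 1/n^s is σ(n) = Σ_{d | n} d. For n = 154, divisors are [1, 2, 7, 11, 14, 22, 77, 154]; summing: σ(154) = 288.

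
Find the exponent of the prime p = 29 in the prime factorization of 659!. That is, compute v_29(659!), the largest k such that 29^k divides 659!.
v_29(659!) = 22

Legendre's formula: v_p(n!) = Σ_{k ≥ 1} ⌊n / p^k⌋. For p = 29, n = 659, the terms are:
  ⌊659/29^1⌋ = ⌊659/29⌋ = 22
(the next term ⌊659/29^2⌋ = 0, terminating the sum). Summing: v_29(659!) = 22 = 22.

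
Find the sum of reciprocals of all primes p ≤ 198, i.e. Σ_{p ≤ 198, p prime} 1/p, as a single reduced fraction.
Σ 1/p = 76196574135067008118914163673288637004399442476398684669741544152346284384175423/39195588149163123383161804554421175259738677336198748467804183290796540382737190

π(198) = 45, so the primes ≤ 198 are [2, 3, 5, 7, 11, 13, 17, 19, 23, 29, 31, 37, 41, 43, 47, 53, 59, 61, 67, 71, 73, 79, 83, 89, 97, 101, 103, 107, 109, 113, 127, 131, 137, 139, 149, 151, 157, 163, 167, 173, 179, 181, 191, 193, 197]. Summing 1/p over these primes: 76196574135067008118914163673288637004399442476398684669741544152346284384175423/39195588149163123383161804554421175259738677336198748467804183290796540382737190 ≈ 1.9440. Mertens estimate ln ln(198) + 0.2615 ≈ 1.9270.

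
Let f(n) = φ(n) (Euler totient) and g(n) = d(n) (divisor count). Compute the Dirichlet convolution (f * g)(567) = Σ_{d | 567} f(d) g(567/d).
(φ * d)(567) = 968

Divisors of 567: [1, 3, 7, 9, 21, 27, 63, 81, 189, 567]. For each d | 567:
  d = 1: φ(1) · d(567/1) = 1 · 10 = 10
  d = 3: φ(3) · d(567/3) = 2 · 8 = 16
  d = 7: φ(7) · d(567/7) = 6 · 5 = 30
  d = 9: φ(9) · d(567/9) = 6 · 6 = 36
  d = 21: φ(21) · d(567/21) = 12 · 4 = 48
  d = 27: φ(27) · d(567/27) = 18 · 4 = 72
  d = 63: φ(63) · d(567/63) = 36 · 3 = 108
  d = 81: φ(81) · d(567/81) = 54 · 2 = 108
  d = 189: φ(189) · d(567/189) = 108 · 2 = 216
  d = 567: φ(567) · d(567/567) = 324 · 1 = 324
Summing: (φ * d)(567) = 10 + 16 + 30 + 36 + 48 + 72 + 108 + 108 + 216 + 324 = 968.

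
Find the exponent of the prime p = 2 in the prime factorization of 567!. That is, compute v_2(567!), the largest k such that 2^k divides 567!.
v_2(567!) = 561

Legendre's formula: v_p(n!) = Σ_{k ≥ 1} ⌊n / p^k⌋. For p = 2, n = 567, the terms are:
  ⌊567/2^1⌋ = ⌊567/2⌋ = 283
  ⌊567/2^2⌋ = ⌊567/4⌋ = 141
  ⌊567/2^3⌋ = ⌊567/8⌋ = 70
  ⌊567/2^4⌋ = ⌊567/16⌋ = 35
  ⌊567/2^5⌋ = ⌊567/32⌋ = 17
  ⌊567/2^6⌋ = ⌊567/64⌋ = 8
  ⌊567/2^7⌋ = ⌊567/128⌋ = 4
  ⌊567/2^8⌋ = ⌊567/256⌋ = 2
  ⌊567/2^9⌋ = ⌊567/512⌋ = 1
(the next term ⌊567/2^10⌋ = 0, terminating the sum). Summing: v_2(567!) = 283 + 141 + 70 + 35 + 17 + 8 + 4 + 2 + 1 = 561.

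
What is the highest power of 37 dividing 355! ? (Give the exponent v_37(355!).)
v_37(355!) = 9

Legendre's formula: v_p(n!) = Σ_{k ≥ 1} ⌊n / p^k⌋. For p = 37, n = 355, the terms are:
  ⌊355/37^1⌋ = ⌊355/37⌋ = 9
(the next term ⌊355/37^2⌋ = 0, terminating the sum). Summing: v_37(355!) = 9 = 9.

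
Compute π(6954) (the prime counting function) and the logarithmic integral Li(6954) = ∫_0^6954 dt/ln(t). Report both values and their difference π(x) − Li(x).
π(6954) = 892;  Li(6954) ≈ 909.13;  π(x) − Li(x) ≈ -17.13.

Direct count of primes ≤ 6954 gives π(6954) = 892. Numerical evaluation of the logarithmic integral gives Li(6954) ≈ 909.13. The difference π(x) − Li(x) ≈ -17.13 is typically negative for small/moderate x (Li(x) overestimates), though Littlewood's theorem shows this sign changes infinitely often.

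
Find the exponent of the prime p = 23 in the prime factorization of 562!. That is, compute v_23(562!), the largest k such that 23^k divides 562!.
v_23(562!) = 25

Legendre's formula: v_p(n!) = Σ_{k ≥ 1} ⌊n / p^k⌋. For p = 23, n = 562, the terms are:
  ⌊562/23^1⌋ = ⌊562/23⌋ = 24
  ⌊562/23^2⌋ = ⌊562/529⌋ = 1
(the next term ⌊562/23^3⌋ = 0, terminating the sum). Summing: v_23(562!) = 24 + 1 = 25.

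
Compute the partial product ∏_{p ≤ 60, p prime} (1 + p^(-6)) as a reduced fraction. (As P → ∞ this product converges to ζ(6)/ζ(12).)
∏ = 15208164362828403658148964619279112555962623197017564159533315284245673252712693579875969187856000000/14952583309331613601270624305866697838298339465266429234833578634476621111163572328947624655858571977

The primes p ≤ 60 are [2, 3, 5, 7, 11, 13, 17, 19, 23, 29, 31, 37, 41, 43, 47, 53, 59]. For each, (1 + 1/p^6) = (p^6 + 1)/p^6. Multiplying these fractions over p ∈ [2, 3, 5, 7, 11, 13, 17, 19, 23, 29, 31, 37, 41, 43, 47, 53, 59] gives 15208164362828403658148964619279112555962623197017564159533315284245673252712693579875969187856000000/14952583309331613601270624305866697838298339465266429234833578634476621111163572328947624655858571977. (In the limit P → ∞ this tends to ζ(6)/ζ(12).)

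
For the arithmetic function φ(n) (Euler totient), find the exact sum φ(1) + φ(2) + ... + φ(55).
Σ_{n ≤ 55} φ(n) = 940

Compute φ(n) for each 1 ≤ n ≤ 55: φ(1) = 1, φ(2) = 1, φ(3) = 2, φ(4) = 2, φ(5) = 4, φ(6) = 2, φ(7) = 6, φ(8) = 4, φ(9) = 6, φ(10) = 4, φ(11) = 10, φ(12) = 4, φ(13) = 12, φ(14) = 6, φ(15) = 8, φ(16) = 8, φ(17) = 16, φ(18) = 6, φ(19) = 18, φ(20) = 8, φ(21) = 12, φ(22) = 10, φ(23) = 22, φ(24) = 8, φ(25) = 20, φ(26) = 12, φ(27) = 18, φ(28) = 12, φ(29) = 28, φ(30) = 8, φ(31) = 30, φ(32) = 16, φ(33) = 20, φ(34) = 16, φ(35) = 24, φ(36) = 12, φ(37) = 36, φ(38) = 18, φ(39) = 24, φ(40) = 16, φ(41) = 40, φ(42) = 12, φ(43) = 42, φ(44) = 20, φ(45) = 24, φ(46) = 22, φ(47) = 46, φ(48) = 16, φ(49) = 42, φ(50) = 20, φ(51) = 32, φ(52) = 24, φ(53) = 52, φ(54) = 18, φ(55) = 40. Summing all 55 values: 940. (Average order: Σ_{n ≤ x} φ(n) ~ (3/π²) x². For x = 55, (3/π²)·55² ≈ 919.49.)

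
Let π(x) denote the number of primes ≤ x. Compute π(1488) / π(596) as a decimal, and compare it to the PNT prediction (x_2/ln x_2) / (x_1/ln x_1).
π(1488)/π(596) = 236/108 ≈ 2.1852;  PNT prediction ≈ 2.1839.

π(596) = 108 and π(1488) = 236, so π(1488)/π(596) ≈ 2.1852. The PNT-predicted ratio is (1488/ln(1488)) / (596/ln(596)) ≈ 2.1839. The two agree to within a few percent, as expected.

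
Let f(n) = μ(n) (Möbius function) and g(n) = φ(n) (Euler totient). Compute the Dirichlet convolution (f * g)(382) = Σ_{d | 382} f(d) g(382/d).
(μ * φ)(382) = 0

Divisors of 382: [1, 2, 191, 382]. For each d | 382:
  d = 1: μ(1) · φ(382/1) = 1 · 190 = 190
  d = 2: μ(2) · φ(382/2) = -1 · 190 = -190
  d = 191: μ(191) · φ(382/191) = -1 · 1 = -1
  d = 382: μ(382) · φ(382/382) = 1 · 1 = 1
Summing: (μ * φ)(382) = 190 + -190 + -1 + 1 = 0.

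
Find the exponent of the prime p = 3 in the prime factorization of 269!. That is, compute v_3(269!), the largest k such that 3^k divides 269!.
v_3(269!) = 131

Legendre's formula: v_p(n!) = Σ_{k ≥ 1} ⌊n / p^k⌋. For p = 3, n = 269, the terms are:
  ⌊269/3^1⌋ = ⌊269/3⌋ = 89
  ⌊269/3^2⌋ = ⌊269/9⌋ = 29
  ⌊269/3^3⌋ = ⌊269/27⌋ = 9
  ⌊269/3^4⌋ = ⌊269/81⌋ = 3
  ⌊269/3^5⌋ = ⌊269/243⌋ = 1
(the next term ⌊269/3^6⌋ = 0, terminating the sum). Summing: v_3(269!) = 89 + 29 + 9 + 3 + 1 = 131.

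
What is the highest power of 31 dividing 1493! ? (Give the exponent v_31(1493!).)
v_31(1493!) = 49

Legendre's formula: v_p(n!) = Σ_{k ≥ 1} ⌊n / p^k⌋. For p = 31, n = 1493, the terms are:
  ⌊1493/31^1⌋ = ⌊1493/31⌋ = 48
  ⌊1493/31^2⌋ = ⌊1493/961⌋ = 1
(the next term ⌊1493/31^3⌋ = 0, terminating the sum). Summing: v_31(1493!) = 48 + 1 = 49.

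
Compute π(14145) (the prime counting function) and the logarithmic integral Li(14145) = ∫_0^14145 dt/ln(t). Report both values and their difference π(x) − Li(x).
π(14145) = 1664;  Li(14145) ≈ 1687.44;  π(x) − Li(x) ≈ -23.44.

Direct count of primes ≤ 14145 gives π(14145) = 1664. Numerical evaluation of the logarithmic integral gives Li(14145) ≈ 1687.44. The difference π(x) − Li(x) ≈ -23.44 is typically negative for small/moderate x (Li(x) overestimates), though Littlewood's theorem shows this sign changes infinitely often.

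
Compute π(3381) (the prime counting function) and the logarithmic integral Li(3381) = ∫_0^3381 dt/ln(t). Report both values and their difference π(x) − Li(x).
π(3381) = 476;  Li(3381) ≈ 489.99;  π(x) − Li(x) ≈ -13.99.

Direct count of primes ≤ 3381 gives π(3381) = 476. Numerical evaluation of the logarithmic integral gives Li(3381) ≈ 489.99. The difference π(x) − Li(x) ≈ -13.99 is typically negative for small/moderate x (Li(x) overestimates), though Littlewood's theorem shows this sign changes infinitely often.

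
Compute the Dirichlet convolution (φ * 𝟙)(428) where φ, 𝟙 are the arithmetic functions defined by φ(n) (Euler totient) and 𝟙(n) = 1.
(φ * 𝟙)(428) = 428

Divisors of 428: [1, 2, 4, 107, 214, 428]. For each d | 428:
  d = 1: φ(1) · 𝟙(428/1) = 1 · 1 = 1
  d = 2: φ(2) · 𝟙(428/2) = 1 · 1 = 1
  d = 4: φ(4) · 𝟙(428/4) = 2 · 1 = 2
  d = 107: φ(107) · 𝟙(428/107) = 106 · 1 = 106
  d = 214: φ(214) · 𝟙(428/214) = 106 · 1 = 106
  d = 428: φ(428) · 𝟙(428/428) = 212 · 1 = 212
Summing: (φ * 𝟙)(428) = 1 + 1 + 2 + 106 + 106 + 212 = 428.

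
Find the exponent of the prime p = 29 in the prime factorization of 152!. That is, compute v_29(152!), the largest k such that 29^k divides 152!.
v_29(152!) = 5

Legendre's formula: v_p(n!) = Σ_{k ≥ 1} ⌊n / p^k⌋. For p = 29, n = 152, the terms are:
  ⌊152/29^1⌋ = ⌊152/29⌋ = 5
(the next term ⌊152/29^2⌋ = 0, terminating the sum). Summing: v_29(152!) = 5 = 5.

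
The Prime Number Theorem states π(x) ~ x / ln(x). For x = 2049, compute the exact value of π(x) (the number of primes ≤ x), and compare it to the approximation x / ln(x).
π(2049) = 309;  x/ln(x) ≈ 268.72;  relative error ≈ 13.04%.

Directly count primes up to 2049: π(2049) = 309. The PNT approximation gives 2049/ln(2049) ≈ 2049/7.62511 ≈ 268.72. Relative error (π(x) − x/ln(x)) / π(x) ≈ 13.04%; the approximation is known to undercount slightly (Li(x) is a better estimate).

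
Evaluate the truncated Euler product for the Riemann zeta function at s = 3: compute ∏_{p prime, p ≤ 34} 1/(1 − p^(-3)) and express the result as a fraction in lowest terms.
∏ = 209363023479599225665/174187638420315512832

The primes p ≤ 34 are [2, 3, 5, 7, 11, 13, 17, 19, 23, 29, 31]. For each prime, (1 − 1/p^3)^(-1) = p^3 / (p^3 − 1). The product is (1 − 1/2^3)^(-1), (1 − 1/3^3)^(-1), (1 − 1/5^3)^(-1), (1 − 1/7^3)^(-1), (1 − 1/11^3)^(-1), (1 − 1/13^3)^(-1), (1 − 1/17^3)^(-1), (1 − 1/19^3)^(-1), (1 − 1/23^3)^(-1), (1 − 1/29^3)^(-1), (1 − 1/31^3)^(-1) = ∏ p^3 / (p^3 − 1) = 209363023479599225665/174187638420315512832.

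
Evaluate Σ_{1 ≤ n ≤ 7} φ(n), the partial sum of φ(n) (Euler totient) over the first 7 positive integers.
Σ_{n ≤ 7} φ(n) = 18

Compute φ(n) for each 1 ≤ n ≤ 7: φ(1) = 1, φ(2) = 1, φ(3) = 2, φ(4) = 2, φ(5) = 4, φ(6) = 2, φ(7) = 6. Summing all 7 values: 18. (Average order: Σ_{n ≤ x} φ(n) ~ (3/π²) x². For x = 7, (3/π²)·7² ≈ 14.89.)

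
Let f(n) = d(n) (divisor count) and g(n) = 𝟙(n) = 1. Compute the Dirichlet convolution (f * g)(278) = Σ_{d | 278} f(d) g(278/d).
(d * 𝟙)(278) = 9

Divisors of 278: [1, 2, 139, 278]. For each d | 278:
  d = 1: d(1) · 𝟙(278/1) = 1 · 1 = 1
  d = 2: d(2) · 𝟙(278/2) = 2 · 1 = 2
  d = 139: d(139) · 𝟙(278/139) = 2 · 1 = 2
  d = 278: d(278) · 𝟙(278/278) = 4 · 1 = 4
Summing: (d * 𝟙)(278) = 1 + 2 + 2 + 4 = 9.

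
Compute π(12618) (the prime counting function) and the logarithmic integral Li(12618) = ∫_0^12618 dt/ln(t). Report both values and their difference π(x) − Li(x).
π(12618) = 1507;  Li(12618) ≈ 1526.72;  π(x) − Li(x) ≈ -19.72.

Direct count of primes ≤ 12618 gives π(12618) = 1507. Numerical evaluation of the logarithmic integral gives Li(12618) ≈ 1526.72. The difference π(x) − Li(x) ≈ -19.72 is typically negative for small/moderate x (Li(x) overestimates), though Littlewood's theorem shows this sign changes infinitely often.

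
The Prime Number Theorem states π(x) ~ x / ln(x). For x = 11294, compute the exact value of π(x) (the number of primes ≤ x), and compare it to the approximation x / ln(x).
π(11294) = 1365;  x/ln(x) ≈ 1210.24;  relative error ≈ 11.34%.

Directly count primes up to 11294: π(11294) = 1365. The PNT approximation gives 11294/ln(11294) ≈ 11294/9.33203 ≈ 1210.24. Relative error (π(x) − x/ln(x)) / π(x) ≈ 11.34%; the approximation is known to undercount slightly (Li(x) is a better estimate).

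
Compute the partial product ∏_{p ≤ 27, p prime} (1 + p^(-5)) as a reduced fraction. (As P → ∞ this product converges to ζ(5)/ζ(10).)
∏ = 2612085852729079932096672771072/2521568243390149185231442932125

The primes p ≤ 27 are [2, 3, 5, 7, 11, 13, 17, 19, 23]. For each, (1 + 1/p^5) = (p^5 + 1)/p^5. Multiplying these fractions over p ∈ [2, 3, 5, 7, 11, 13, 17, 19, 23] gives 2612085852729079932096672771072/2521568243390149185231442932125. (In the limit P → ∞ this tends to ζ(5)/ζ(10).)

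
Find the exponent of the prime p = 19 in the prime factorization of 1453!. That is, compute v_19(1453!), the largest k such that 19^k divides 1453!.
v_19(1453!) = 80

Legendre's formula: v_p(n!) = Σ_{k ≥ 1} ⌊n / p^k⌋. For p = 19, n = 1453, the terms are:
  ⌊1453/19^1⌋ = ⌊1453/19⌋ = 76
  ⌊1453/19^2⌋ = ⌊1453/361⌋ = 4
(the next term ⌊1453/19^3⌋ = 0, terminating the sum). Summing: v_19(1453!) = 76 + 4 = 80.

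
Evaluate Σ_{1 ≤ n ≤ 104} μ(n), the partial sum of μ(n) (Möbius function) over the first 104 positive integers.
Σ_{n ≤ 104} μ(n) = -2

Compute μ(n) for each 1 ≤ n ≤ 104: μ(1) = 1, μ(2) = -1, μ(3) = -1, μ(4) = 0, μ(5) = -1, μ(6) = 1, μ(7) = -1, μ(8) = 0, μ(9) = 0, μ(10) = 1, μ(11) = -1, μ(12) = 0, μ(13) = -1, μ(14) = 1, μ(15) = 1, μ(16) = 0, μ(17) = -1, μ(18) = 0, μ(19) = -1, μ(20) = 0, μ(21) = 1, μ(22) = 1, μ(23) = -1, μ(24) = 0, μ(25) = 0, μ(26) = 1, μ(27) = 0, μ(28) = 0, μ(29) = -1, μ(30) = -1, μ(31) = -1, μ(32) = 0, μ(33) = 1, μ(34) = 1, μ(35) = 1, μ(36) = 0, μ(37) = -1, μ(38) = 1, μ(39) = 1, μ(40) = 0, μ(41) = -1, μ(42) = -1, μ(43) = -1, μ(44) = 0, μ(45) = 0, μ(46) = 1, μ(47) = -1, μ(48) = 0, μ(49) = 0, μ(50) = 0, μ(51) = 1, μ(52) = 0, μ(53) = -1, μ(54) = 0, μ(55) = 1, μ(56) = 0, μ(57) = 1, μ(58) = 1, μ(59) = -1, μ(60) = 0, μ(61) = -1, μ(62) = 1, μ(63) = 0, μ(64) = 0, μ(65) = 1, μ(66) = -1, μ(67) = -1, μ(68) = 0, μ(69) = 1, μ(70) = -1, μ(71) = -1, μ(72) = 0, μ(73) = -1, μ(74) = 1, μ(75) = 0, μ(76) = 0, μ(77) = 1, μ(78) = -1, μ(79) = -1, μ(80) = 0, μ(81) = 0, μ(82) = 1, μ(83) = -1, μ(84) = 0, μ(85) = 1, μ(86) = 1, μ(87) = 1, μ(88) = 0, μ(89) = -1, μ(90) = 0, μ(91) = 1, μ(92) = 0, μ(93) = 1, μ(94) = 1, μ(95) = 1, μ(96) = 0, μ(97) = -1, μ(98) = 0, μ(99) = 0, μ(100) = 0, μ(101) = -1, μ(102) = -1, μ(103) = -1, μ(104) = 0. Summing all 104 values: -2. (Mertens function M(x) = Σ_{n ≤ x} μ(n); on average M(x) should be small (PNT ⟺ M(x) = o(x)).)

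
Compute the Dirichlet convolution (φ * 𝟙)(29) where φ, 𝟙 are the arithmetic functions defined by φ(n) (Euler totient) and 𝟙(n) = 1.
(φ * 𝟙)(29) = 29

Divisors of 29: [1, 29]. For each d | 29:
  d = 1: φ(1) · 𝟙(29/1) = 1 · 1 = 1
  d = 29: φ(29) · 𝟙(29/29) = 28 · 1 = 28
Summing: (φ * 𝟙)(29) = 1 + 28 = 29.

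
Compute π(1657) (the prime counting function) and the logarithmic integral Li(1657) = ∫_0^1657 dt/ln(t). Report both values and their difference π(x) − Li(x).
π(1657) = 260;  Li(1657) ≈ 269.13;  π(x) − Li(x) ≈ -9.13.

Direct count of primes ≤ 1657 gives π(1657) = 260. Numerical evaluation of the logarithmic integral gives Li(1657) ≈ 269.13. The difference π(x) − Li(x) ≈ -9.13 is typically negative for small/moderate x (Li(x) overestimates), though Littlewood's theorem shows this sign changes infinitely often.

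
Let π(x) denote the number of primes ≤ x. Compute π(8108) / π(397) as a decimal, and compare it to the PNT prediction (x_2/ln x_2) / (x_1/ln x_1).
π(8108)/π(397) = 1019/78 ≈ 13.0641;  PNT prediction ≈ 13.5781.

π(397) = 78 and π(8108) = 1019, so π(8108)/π(397) ≈ 13.0641. The PNT-predicted ratio is (8108/ln(8108)) / (397/ln(397)) ≈ 13.5781. The two agree to within a few percent, as expected.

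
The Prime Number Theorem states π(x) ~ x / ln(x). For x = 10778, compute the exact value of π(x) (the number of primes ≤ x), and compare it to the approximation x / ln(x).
π(10778) = 1312;  x/ln(x) ≈ 1160.76;  relative error ≈ 11.53%.

Directly count primes up to 10778: π(10778) = 1312. The PNT approximation gives 10778/ln(10778) ≈ 10778/9.28526 ≈ 1160.76. Relative error (π(x) − x/ln(x)) / π(x) ≈ 11.53%; the approximation is known to undercount slightly (Li(x) is a better estimate).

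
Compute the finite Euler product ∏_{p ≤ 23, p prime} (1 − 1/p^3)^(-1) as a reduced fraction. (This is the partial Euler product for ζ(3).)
∏ = 580625301352525/483109627290624

The primes p ≤ 23 are [2, 3, 5, 7, 11, 13, 17, 19, 23]. For each prime, (1 − 1/p^3)^(-1) = p^3 / (p^3 − 1). The product is (1 − 1/2^3)^(-1), (1 − 1/3^3)^(-1), (1 − 1/5^3)^(-1), (1 − 1/7^3)^(-1), (1 − 1/11^3)^(-1), (1 − 1/13^3)^(-1), (1 − 1/17^3)^(-1), (1 − 1/19^3)^(-1), (1 − 1/23^3)^(-1) = ∏ p^3 / (p^3 − 1) = 580625301352525/483109627290624.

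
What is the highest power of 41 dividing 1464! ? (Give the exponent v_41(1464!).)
v_41(1464!) = 35

Legendre's formula: v_p(n!) = Σ_{k ≥ 1} ⌊n / p^k⌋. For p = 41, n = 1464, the terms are:
  ⌊1464/41^1⌋ = ⌊1464/41⌋ = 35
(the next term ⌊1464/41^2⌋ = 0, terminating the sum). Summing: v_41(1464!) = 35 = 35.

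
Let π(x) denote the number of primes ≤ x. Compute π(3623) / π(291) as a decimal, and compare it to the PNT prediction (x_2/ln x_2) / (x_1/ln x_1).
π(3623)/π(291) = 507/61 ≈ 8.3115;  PNT prediction ≈ 8.6191.

π(291) = 61 and π(3623) = 507, so π(3623)/π(291) ≈ 8.3115. The PNT-predicted ratio is (3623/ln(3623)) / (291/ln(291)) ≈ 8.6191. The two agree to within a few percent, as expected.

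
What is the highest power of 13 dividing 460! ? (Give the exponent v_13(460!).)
v_13(460!) = 37

Legendre's formula: v_p(n!) = Σ_{k ≥ 1} ⌊n / p^k⌋. For p = 13, n = 460, the terms are:
  ⌊460/13^1⌋ = ⌊460/13⌋ = 35
  ⌊460/13^2⌋ = ⌊460/169⌋ = 2
(the next term ⌊460/13^3⌋ = 0, terminating the sum). Summing: v_13(460!) = 35 + 2 = 37.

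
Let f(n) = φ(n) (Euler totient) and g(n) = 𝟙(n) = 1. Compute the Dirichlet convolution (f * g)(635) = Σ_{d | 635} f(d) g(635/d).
(φ * 𝟙)(635) = 635

Divisors of 635: [1, 5, 127, 635]. For each d | 635:
  d = 1: φ(1) · 𝟙(635/1) = 1 · 1 = 1
  d = 5: φ(5) · 𝟙(635/5) = 4 · 1 = 4
  d = 127: φ(127) · 𝟙(635/127) = 126 · 1 = 126
  d = 635: φ(635) · 𝟙(635/635) = 504 · 1 = 504
Summing: (φ * 𝟙)(635) = 1 + 4 + 126 + 504 = 635.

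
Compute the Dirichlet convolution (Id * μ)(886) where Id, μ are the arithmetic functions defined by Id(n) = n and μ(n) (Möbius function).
(Id * μ)(886) = 442

Divisors of 886: [1, 2, 443, 886]. For each d | 886:
  d = 1: Id(1) · μ(886/1) = 1 · 1 = 1
  d = 2: Id(2) · μ(886/2) = 2 · -1 = -2
  d = 443: Id(443) · μ(886/443) = 443 · -1 = -443
  d = 886: Id(886) · μ(886/886) = 886 · 1 = 886
Summing: (Id * μ)(886) = 1 + -2 + -443 + 886 = 442.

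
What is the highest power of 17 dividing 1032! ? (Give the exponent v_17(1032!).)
v_17(1032!) = 63

Legendre's formula: v_p(n!) = Σ_{k ≥ 1} ⌊n / p^k⌋. For p = 17, n = 1032, the terms are:
  ⌊1032/17^1⌋ = ⌊1032/17⌋ = 60
  ⌊1032/17^2⌋ = ⌊1032/289⌋ = 3
(the next term ⌊1032/17^3⌋ = 0, terminating the sum). Summing: v_17(1032!) = 60 + 3 = 63.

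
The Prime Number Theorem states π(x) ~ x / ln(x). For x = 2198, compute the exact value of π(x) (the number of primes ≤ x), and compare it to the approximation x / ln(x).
π(2198) = 327;  x/ln(x) ≈ 285.63;  relative error ≈ 12.65%.

Directly count primes up to 2198: π(2198) = 327. The PNT approximation gives 2198/ln(2198) ≈ 2198/7.69530 ≈ 285.63. Relative error (π(x) − x/ln(x)) / π(x) ≈ 12.65%; the approximation is known to undercount slightly (Li(x) is a better estimate).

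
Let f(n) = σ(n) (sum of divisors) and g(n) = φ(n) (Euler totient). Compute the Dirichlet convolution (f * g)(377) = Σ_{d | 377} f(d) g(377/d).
(σ * φ)(377) = 1508

Divisors of 377: [1, 13, 29, 377]. For each d | 377:
  d = 1: σ(1) · φ(377/1) = 1 · 336 = 336
  d = 13: σ(13) · φ(377/13) = 14 · 28 = 392
  d = 29: σ(29) · φ(377/29) = 30 · 12 = 360
  d = 377: σ(377) · φ(377/377) = 420 · 1 = 420
Summing: (σ * φ)(377) = 336 + 392 + 360 + 420 = 1508.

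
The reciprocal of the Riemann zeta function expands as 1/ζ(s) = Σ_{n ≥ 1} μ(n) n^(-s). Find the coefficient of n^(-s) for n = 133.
μ(133) = 1

Factor n = 133 = 7 · 19. μ(n) = 0 if any exponent ≥ 2 (not squarefree); otherwise μ(n) = (−1)^{ω(n)} where ω(n) is the number of distinct prime factors. Applying: μ(133) = 1.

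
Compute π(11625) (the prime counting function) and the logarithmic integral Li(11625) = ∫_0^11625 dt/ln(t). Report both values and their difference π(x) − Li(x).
π(11625) = 1398;  Li(11625) ≈ 1421.11;  π(x) − Li(x) ≈ -23.11.

Direct count of primes ≤ 11625 gives π(11625) = 1398. Numerical evaluation of the logarithmic integral gives Li(11625) ≈ 1421.11. The difference π(x) − Li(x) ≈ -23.11 is typically negative for small/moderate x (Li(x) overestimates), though Littlewood's theorem shows this sign changes infinitely often.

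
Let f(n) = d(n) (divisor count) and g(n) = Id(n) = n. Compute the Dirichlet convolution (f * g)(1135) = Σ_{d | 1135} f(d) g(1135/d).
(d * Id)(1135) = 1603

Divisors of 1135: [1, 5, 227, 1135]. For each d | 1135:
  d = 1: d(1) · Id(1135/1) = 1 · 1135 = 1135
  d = 5: d(5) · Id(1135/5) = 2 · 227 = 454
  d = 227: d(227) · Id(1135/227) = 2 · 5 = 10
  d = 1135: d(1135) · Id(1135/1135) = 4 · 1 = 4
Summing: (d * Id)(1135) = 1135 + 454 + 10 + 4 = 1603.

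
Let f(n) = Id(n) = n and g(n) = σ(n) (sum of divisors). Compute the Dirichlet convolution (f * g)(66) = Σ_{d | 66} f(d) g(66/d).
(Id * σ)(66) = 805

Divisors of 66: [1, 2, 3, 6, 11, 22, 33, 66]. For each d | 66:
  d = 1: Id(1) · σ(66/1) = 1 · 144 = 144
  d = 2: Id(2) · σ(66/2) = 2 · 48 = 96
  d = 3: Id(3) · σ(66/3) = 3 · 36 = 108
  d = 6: Id(6) · σ(66/6) = 6 · 12 = 72
  d = 11: Id(11) · σ(66/11) = 11 · 12 = 132
  d = 22: Id(22) · σ(66/22) = 22 · 4 = 88
  d = 33: Id(33) · σ(66/33) = 33 · 3 = 99
  d = 66: Id(66) · σ(66/66) = 66 · 1 = 66
Summing: (Id * σ)(66) = 144 + 96 + 108 + 72 + 132 + 88 + 99 + 66 = 805.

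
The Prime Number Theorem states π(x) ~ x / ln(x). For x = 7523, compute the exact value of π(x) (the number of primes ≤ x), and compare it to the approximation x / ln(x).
π(7523) = 953;  x/ln(x) ≈ 842.85;  relative error ≈ 11.56%.

Directly count primes up to 7523: π(7523) = 953. The PNT approximation gives 7523/ln(7523) ≈ 7523/8.92572 ≈ 842.85. Relative error (π(x) − x/ln(x)) / π(x) ≈ 11.56%; the approximation is known to undercount slightly (Li(x) is a better estimate).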